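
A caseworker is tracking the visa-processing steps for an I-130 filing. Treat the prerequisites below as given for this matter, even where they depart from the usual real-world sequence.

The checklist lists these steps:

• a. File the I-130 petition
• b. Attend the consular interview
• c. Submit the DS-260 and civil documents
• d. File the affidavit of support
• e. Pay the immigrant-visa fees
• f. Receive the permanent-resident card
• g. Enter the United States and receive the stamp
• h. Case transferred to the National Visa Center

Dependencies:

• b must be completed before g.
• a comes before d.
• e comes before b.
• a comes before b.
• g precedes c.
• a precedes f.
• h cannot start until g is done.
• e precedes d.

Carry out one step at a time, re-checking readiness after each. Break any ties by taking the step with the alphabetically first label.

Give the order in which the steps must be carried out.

a e b d f g c h

a and e have no prerequisites; a has the earlier label, so a is first.
f now also ready, so the ready set is {e, f}; e has the earlier label → e.
b, d and f are all available; b has the earlier label → b.
g now also ready, so the ready set is {d, f, g}; d has the earlier label → d.
f and g are both available; f has the earlier label → f.
g needed b, now all done → g.
Ready: c and h. c has the earlier label → c.
h needed g, now all done → h.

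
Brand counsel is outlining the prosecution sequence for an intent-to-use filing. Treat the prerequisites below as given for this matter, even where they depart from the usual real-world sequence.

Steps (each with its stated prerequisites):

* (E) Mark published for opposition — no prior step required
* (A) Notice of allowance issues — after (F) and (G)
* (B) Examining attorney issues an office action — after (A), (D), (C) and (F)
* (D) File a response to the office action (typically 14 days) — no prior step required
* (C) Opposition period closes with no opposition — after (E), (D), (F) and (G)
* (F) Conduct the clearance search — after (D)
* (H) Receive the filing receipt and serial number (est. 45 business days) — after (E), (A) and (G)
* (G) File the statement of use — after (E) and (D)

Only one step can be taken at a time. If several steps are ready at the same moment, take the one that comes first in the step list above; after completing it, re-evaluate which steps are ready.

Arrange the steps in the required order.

(E) (D) (F) (G) (A) (C) (B) (H)

Nothing is required for (E) and (D). (E) is listed earlier → (E) first.
Next only (D) has its prerequisites met → (D).
Now (F) and (G) have their prerequisites met. (F) is listed earlier, so (F) next.
(G) is the only step now ready → (G).
Ready: (A) and (C). (A) is listed earlier → (A).
Now (C) and (H) have their prerequisites met. (C) is listed earlier, so (C) next.
(B) now also ready, so the ready set is {(B), (H)}; (B) is listed earlier → (B).
(H) is the only step now ready → (H).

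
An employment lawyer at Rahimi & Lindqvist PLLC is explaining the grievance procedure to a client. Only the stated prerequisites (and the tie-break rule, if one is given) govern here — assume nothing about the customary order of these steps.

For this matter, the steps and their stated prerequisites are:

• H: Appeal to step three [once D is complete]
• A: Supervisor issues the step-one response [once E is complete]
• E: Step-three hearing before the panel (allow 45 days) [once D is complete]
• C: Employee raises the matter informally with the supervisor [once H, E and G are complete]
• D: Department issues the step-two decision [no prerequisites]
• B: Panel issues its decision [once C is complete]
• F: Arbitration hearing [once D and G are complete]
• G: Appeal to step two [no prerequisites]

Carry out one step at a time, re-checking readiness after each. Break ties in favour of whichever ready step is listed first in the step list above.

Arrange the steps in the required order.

D and G have no prerequisites; D is listed earlier, so D is first.
H and E now also ready, so the ready set is {H, E, G}; H is listed earlier → H.
E and G are both available; E is listed earlier → E.
Ready: A and G. A is listed earlier → A.
That leaves G as the only ready step → G.
Now C and F have their prerequisites met. C is listed earlier, so C next.
Ready: B and F. B is listed earlier → B.
Next only F has its prerequisites met → F.

D H E A G C B F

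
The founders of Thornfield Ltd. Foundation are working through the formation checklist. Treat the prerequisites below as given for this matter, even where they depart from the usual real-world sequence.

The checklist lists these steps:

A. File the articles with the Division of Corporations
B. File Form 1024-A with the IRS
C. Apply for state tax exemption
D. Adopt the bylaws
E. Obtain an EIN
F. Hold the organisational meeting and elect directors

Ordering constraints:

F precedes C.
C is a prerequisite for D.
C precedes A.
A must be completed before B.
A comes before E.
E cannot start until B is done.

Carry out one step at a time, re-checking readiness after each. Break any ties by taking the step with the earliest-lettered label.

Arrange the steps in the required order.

F is the only step with nothing outstanding, so it goes first.
C needed F, now all done → C.
Now A and D have their prerequisites met. A has the earlier label, so A next.
B now also ready, so the ready set is {B, D}; B has the earlier label → B.
Ready: D and E. D has the earlier label → D.
E needed A and B, now all done → E.

F → C → A → B → D → E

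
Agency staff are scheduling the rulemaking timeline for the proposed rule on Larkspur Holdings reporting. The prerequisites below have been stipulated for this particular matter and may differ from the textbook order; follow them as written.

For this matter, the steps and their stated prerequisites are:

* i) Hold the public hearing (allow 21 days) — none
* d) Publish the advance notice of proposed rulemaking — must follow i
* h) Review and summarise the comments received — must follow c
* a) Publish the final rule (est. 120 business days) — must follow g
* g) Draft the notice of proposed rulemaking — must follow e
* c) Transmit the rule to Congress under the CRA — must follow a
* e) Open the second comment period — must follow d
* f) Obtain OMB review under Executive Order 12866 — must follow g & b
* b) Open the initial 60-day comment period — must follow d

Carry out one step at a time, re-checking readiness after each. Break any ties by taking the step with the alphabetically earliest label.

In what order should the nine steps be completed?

i has no prerequisites → i first.
d needed i, now all done → d.
b and e are both available; b has the earlier label → b.
Next only e has its prerequisites met → e.
g needed e, now all done → g.
Ready: a and f. a has the earlier label → a.
Ready: c and f. c has the earlier label → c.
h now also ready, so the ready set is {f, h}; f has the earlier label → f.
Next only h has its prerequisites met → h.

i → d → b → e → g → a → c → f → h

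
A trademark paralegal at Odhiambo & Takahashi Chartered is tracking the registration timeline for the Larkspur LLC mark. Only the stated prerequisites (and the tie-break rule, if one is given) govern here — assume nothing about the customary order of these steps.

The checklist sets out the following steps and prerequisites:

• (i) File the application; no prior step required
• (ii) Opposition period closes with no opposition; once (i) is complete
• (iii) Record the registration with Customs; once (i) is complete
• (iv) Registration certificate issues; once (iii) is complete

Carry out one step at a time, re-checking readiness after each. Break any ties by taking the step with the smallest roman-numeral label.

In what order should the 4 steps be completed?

(i) is the only step with nothing outstanding, so it goes first.
(ii) and (iii) are both available; (ii) has the earlier label → (ii).
(iii) needed (i), now all done → (iii).
That leaves (iv) as the only ready step → (iv).

(i), (ii), (iii), (iv)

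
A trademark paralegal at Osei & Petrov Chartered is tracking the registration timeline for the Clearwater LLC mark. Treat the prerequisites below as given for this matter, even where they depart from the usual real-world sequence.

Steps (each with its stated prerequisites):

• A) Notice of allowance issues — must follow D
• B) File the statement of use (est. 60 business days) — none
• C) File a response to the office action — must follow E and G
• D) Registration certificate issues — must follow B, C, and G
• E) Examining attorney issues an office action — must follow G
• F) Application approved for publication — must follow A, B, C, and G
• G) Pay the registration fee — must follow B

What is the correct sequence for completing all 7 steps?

B → G → E → C → D → A → F

Only B has no prerequisites, so it is first.
That leaves G as the only ready step → G.
Next only E has its prerequisites met → E.
Next only C has its prerequisites met → C.
D needed B, C and G, now all done → D.
A is the only step now ready → A.
That leaves F as the only ready step → F.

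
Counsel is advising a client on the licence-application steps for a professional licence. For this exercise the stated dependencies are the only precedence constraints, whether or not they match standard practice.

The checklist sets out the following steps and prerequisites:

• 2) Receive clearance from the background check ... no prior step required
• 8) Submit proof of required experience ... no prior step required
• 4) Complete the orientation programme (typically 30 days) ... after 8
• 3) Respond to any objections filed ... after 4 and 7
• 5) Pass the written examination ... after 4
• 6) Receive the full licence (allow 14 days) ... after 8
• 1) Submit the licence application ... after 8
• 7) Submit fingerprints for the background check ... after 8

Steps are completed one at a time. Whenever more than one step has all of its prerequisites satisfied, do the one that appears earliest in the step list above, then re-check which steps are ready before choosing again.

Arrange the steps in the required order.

Nothing is required for 2 and 8. 2 is listed earlier → 2 first.
8 is the only step now ready → 8.
Now 4, 6, 1 and 7 have their prerequisites met. 4 is listed earlier, so 4 next.
5 now also ready, so the ready set is {5, 6, 1, 7}; 5 is listed earlier → 5.
Ready: 6, 1 and 7. 6 is listed earlier → 6.
Ready: 1 and 7. 1 is listed earlier → 1.
Next only 7 has its prerequisites met → 7.
3 needed 4 and 7, now all done → 3.

2, 8, 4, 5, 6, 1, 7, 3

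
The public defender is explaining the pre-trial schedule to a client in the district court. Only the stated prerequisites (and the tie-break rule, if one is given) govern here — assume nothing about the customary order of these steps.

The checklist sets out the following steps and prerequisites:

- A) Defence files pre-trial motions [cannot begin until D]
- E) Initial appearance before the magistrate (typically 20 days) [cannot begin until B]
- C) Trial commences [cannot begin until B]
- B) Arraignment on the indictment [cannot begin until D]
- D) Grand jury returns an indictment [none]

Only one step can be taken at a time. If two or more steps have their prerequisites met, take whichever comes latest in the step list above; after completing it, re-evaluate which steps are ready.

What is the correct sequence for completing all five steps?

Only D has no prerequisites, so it is first.
Ready: B and A. B is listed later → B.
C and E now also ready, so the ready set is {C, E, A}; C is listed later → C.
Now E and A have their prerequisites met. E is listed later, so E next.
A needed D, now all done → A.

D, B, C, E, A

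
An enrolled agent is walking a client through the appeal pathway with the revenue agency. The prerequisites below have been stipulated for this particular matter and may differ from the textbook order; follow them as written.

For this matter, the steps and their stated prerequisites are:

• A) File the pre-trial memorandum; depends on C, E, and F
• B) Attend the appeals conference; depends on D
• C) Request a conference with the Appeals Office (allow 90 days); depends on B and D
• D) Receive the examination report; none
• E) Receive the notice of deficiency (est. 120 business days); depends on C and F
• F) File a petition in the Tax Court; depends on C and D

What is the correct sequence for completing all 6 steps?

D B C F E A

D has no prerequisites → D first.
B needed D, now all done → B.
That leaves C as the only ready step → C.
F is the only step now ready → F.
Next only E has its prerequisites met → E.
A is the only step now ready → A.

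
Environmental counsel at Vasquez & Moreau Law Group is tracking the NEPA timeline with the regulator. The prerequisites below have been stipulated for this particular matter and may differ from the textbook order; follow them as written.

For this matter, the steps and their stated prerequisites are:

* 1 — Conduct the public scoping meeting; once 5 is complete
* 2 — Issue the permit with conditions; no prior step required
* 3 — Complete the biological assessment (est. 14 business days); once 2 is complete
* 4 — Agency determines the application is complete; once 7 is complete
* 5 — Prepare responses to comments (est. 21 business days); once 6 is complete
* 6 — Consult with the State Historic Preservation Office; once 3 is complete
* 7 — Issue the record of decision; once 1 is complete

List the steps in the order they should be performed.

Only 2 has no prerequisites, so it is first.
3 needed 2, now all done → 3.
6 is the only step now ready → 6.
5 needed 6, now all done → 5.
That leaves 1 as the only ready step → 1.
7 is the only step now ready → 7.
4 needed 7, now all done → 4.

2, 3, 6, 5, 1, 7, 4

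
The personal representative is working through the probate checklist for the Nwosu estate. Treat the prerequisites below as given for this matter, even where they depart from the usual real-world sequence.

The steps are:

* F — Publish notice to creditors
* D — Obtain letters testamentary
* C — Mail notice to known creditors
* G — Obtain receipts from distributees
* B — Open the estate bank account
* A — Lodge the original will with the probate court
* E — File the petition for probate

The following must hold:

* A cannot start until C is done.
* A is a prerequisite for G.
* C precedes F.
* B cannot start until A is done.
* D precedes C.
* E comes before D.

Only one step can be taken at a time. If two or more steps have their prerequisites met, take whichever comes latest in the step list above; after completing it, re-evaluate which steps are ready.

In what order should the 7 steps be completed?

E, D, C, A, B, G, F

E has no prerequisites → E first.
D needed E, now all done → D.
Next only C has its prerequisites met → C.
Now A and F have their prerequisites met. A is listed later, so A next.
B and G now also ready, so the ready set is {B, G, F}; B is listed later → B.
Now G and F have their prerequisites met. G is listed later, so G next.
F needed C, now all done → F.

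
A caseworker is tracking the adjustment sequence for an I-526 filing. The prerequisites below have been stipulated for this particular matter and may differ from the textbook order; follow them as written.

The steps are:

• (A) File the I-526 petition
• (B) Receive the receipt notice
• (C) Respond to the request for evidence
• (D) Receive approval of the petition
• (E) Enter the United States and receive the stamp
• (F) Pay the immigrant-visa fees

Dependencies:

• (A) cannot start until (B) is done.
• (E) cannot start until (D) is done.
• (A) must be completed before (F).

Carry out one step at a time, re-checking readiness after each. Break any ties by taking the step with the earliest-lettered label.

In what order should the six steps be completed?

(B), (A), (C), (D), (E), (F)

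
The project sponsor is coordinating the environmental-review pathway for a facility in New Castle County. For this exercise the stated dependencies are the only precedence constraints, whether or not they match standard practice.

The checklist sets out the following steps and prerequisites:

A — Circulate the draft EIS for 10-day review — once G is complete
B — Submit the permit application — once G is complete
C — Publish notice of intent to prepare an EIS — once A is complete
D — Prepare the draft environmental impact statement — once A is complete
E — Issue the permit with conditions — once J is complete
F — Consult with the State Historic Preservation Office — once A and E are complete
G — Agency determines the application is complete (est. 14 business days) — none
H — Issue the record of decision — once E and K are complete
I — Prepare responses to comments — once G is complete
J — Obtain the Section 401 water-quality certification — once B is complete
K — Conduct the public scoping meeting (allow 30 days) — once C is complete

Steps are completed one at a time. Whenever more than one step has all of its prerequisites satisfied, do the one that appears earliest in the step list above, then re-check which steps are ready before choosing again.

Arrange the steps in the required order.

G A B C D I J E F K H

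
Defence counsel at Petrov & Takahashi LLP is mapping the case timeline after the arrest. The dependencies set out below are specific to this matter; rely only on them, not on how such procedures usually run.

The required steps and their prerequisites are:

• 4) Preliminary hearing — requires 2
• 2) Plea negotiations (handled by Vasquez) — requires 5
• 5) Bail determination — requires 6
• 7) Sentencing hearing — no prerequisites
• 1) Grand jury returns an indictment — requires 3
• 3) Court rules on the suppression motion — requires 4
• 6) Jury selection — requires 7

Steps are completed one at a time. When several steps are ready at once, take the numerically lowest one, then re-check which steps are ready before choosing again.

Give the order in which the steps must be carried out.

7, 6, 5, 2, 4, 3, 1

7 is the only step with nothing outstanding, so it goes first.
6 needed 7, now all done → 6.
5 needed 6, now all done → 5.
2 needed 5, now all done → 2.
4 needed 2, now all done → 4.
Next only 3 has its prerequisites met → 3.
1 needed 3, now all done → 1.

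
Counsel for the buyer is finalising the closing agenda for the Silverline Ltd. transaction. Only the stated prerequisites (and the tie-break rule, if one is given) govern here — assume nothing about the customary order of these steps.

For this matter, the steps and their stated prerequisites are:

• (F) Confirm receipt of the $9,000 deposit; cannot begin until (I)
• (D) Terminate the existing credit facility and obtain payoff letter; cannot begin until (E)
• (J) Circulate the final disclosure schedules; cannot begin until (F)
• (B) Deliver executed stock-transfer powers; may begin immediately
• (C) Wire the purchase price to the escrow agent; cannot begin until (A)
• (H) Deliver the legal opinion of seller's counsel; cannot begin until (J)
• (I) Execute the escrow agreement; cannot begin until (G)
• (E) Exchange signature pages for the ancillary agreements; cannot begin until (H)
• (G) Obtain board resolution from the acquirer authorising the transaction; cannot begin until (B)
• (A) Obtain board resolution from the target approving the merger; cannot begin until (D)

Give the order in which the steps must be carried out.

(B) is the only step with nothing outstanding, so it goes first.
(G) is the only step now ready → (G).
That leaves (I) as the only ready step → (I).
(F) needed (I), now all done → (F).
(J) needed (F), now all done → (J).
(H) is the only step now ready → (H).
That leaves (E) as the only ready step → (E).
(D) needed (E), now all done → (D).
That leaves (A) as the only ready step → (A).
(C) is the only step now ready → (C).

(B) → (G) → (I) → (F) → (J) → (H) → (E) → (D) → (A) → (C)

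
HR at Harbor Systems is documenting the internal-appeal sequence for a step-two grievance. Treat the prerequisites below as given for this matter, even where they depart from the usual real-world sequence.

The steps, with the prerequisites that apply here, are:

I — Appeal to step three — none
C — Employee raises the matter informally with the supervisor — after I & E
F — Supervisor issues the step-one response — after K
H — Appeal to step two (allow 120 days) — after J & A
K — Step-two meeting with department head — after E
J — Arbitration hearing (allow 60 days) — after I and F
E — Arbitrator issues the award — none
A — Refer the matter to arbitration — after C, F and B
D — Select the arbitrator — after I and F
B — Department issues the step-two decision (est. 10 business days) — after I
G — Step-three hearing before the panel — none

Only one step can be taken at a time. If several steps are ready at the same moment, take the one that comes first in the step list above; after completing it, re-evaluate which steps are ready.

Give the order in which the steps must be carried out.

I, E and G have no prerequisites; I is listed earlier, so I is first.
E, B and G are all available; E is listed earlier → E.
C and K now also ready, so the ready set is {C, K, B, G}; C is listed earlier → C.
K, B and G are all available; K is listed earlier → K.
Ready: F, B and G. F is listed earlier → F.
J and D now also ready, so the ready set is {J, D, B, G}; J is listed earlier → J.
Now D, B and G have their prerequisites met. D is listed earlier, so D next.
Now B and G have their prerequisites met. B is listed earlier, so B next.
A now also ready, so the ready set is {A, G}; A is listed earlier → A.
Now H and G have their prerequisites met. H is listed earlier, so H next.
G is the only step now ready → G.

I, E, C, K, F, J, D, B, A, H, G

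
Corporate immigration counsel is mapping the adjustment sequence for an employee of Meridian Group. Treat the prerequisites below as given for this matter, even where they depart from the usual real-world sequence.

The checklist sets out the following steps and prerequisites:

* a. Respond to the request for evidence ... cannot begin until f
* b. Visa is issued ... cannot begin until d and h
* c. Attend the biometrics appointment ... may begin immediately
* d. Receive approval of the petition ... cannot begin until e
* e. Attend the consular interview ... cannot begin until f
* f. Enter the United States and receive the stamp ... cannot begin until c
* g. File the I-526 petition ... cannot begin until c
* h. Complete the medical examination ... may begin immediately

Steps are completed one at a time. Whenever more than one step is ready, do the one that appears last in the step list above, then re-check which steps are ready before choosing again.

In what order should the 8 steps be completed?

Nothing is required for h and c. h is listed later → h first.
c is the only step now ready → c.
Now g and f have their prerequisites met. g is listed later, so g next.
Next only f has its prerequisites met → f.
e and a are both available; e is listed later → e.
d now also ready, so the ready set is {d, a}; d is listed later → d.
b and a are both available; b is listed later → b.
Next only a has its prerequisites met → a.

h → c → g → f → e → d → b → a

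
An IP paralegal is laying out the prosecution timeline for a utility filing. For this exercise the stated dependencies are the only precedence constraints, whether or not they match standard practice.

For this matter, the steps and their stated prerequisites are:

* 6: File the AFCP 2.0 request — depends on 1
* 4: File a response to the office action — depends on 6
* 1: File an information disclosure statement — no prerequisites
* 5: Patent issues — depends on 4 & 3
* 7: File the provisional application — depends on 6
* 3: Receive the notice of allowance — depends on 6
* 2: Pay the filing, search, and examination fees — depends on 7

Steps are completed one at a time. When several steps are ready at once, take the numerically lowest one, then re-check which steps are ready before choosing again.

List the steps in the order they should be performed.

1 has no prerequisites → 1 first.
6 needed 1, now all done → 6.
Now 3, 4 and 7 have their prerequisites met. 3 has the earlier label, so 3 next.
4 and 7 are both available; 4 has the earlier label → 4.
5 now also ready, so the ready set is {5, 7}; 5 has the earlier label → 5.
7 is the only step now ready → 7.
2 is the only step now ready → 2.

1 6 3 4 5 7 2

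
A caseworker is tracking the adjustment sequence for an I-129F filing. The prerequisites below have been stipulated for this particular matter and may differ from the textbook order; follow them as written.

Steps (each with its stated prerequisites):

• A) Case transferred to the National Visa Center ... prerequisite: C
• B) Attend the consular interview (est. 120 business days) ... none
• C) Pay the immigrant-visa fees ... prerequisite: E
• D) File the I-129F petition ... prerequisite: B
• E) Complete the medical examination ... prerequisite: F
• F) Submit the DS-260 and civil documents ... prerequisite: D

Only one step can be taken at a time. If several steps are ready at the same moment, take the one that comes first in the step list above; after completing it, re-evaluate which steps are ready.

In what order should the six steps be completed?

B D F E C A

B is the only step with nothing outstanding, so it goes first.
Next only D has its prerequisites met → D.
Next only F has its prerequisites met → F.
E is the only step now ready → E.
Next only C has its prerequisites met → C.
A is the only step now ready → A.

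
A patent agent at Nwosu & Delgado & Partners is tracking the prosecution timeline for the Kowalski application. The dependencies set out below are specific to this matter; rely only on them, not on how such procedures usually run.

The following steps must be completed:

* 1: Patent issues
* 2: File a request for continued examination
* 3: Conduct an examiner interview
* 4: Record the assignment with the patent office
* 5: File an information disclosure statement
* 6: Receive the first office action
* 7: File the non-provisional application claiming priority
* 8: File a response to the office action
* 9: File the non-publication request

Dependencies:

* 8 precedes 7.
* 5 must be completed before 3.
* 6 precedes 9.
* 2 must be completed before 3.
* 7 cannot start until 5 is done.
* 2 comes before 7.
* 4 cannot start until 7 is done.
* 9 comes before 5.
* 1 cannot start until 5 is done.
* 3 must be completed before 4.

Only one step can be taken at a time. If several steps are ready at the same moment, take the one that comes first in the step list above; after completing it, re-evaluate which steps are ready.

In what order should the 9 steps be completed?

2, 6, 8, 9, 5, 1, 3, 7, 4

Nothing is required for 2, 6 and 8. 2 is listed earlier → 2 first.
Now 6 and 8 have their prerequisites met. 6 is listed earlier, so 6 next.
Now 8 and 9 have their prerequisites met. 8 is listed earlier, so 8 next.
9 needed 6, now all done → 9.
That leaves 5 as the only ready step → 5.
Ready: 1, 3 and 7. 1 is listed earlier → 1.
Now 3 and 7 have their prerequisites met. 3 is listed earlier, so 3 next.
7 needed 2, 5 and 8, now all done → 7.
4 is the only step now ready → 4.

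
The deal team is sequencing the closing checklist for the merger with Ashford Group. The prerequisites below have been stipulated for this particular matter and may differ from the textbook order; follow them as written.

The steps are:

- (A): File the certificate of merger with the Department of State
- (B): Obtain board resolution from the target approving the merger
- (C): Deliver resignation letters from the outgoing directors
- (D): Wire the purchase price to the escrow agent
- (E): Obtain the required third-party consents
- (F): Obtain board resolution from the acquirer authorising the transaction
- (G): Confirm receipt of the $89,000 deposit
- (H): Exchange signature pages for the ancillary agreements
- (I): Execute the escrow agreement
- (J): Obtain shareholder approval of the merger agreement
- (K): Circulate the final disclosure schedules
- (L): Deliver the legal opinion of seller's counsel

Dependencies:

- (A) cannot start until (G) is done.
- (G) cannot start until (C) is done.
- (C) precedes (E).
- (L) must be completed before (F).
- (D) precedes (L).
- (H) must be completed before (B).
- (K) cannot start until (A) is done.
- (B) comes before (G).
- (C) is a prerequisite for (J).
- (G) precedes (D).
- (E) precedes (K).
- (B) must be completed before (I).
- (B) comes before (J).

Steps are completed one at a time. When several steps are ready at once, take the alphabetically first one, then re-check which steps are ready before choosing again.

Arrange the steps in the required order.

(C), (E), (H), (B), (G), (A), (D), (I), (J), (K), (L), (F)

(C) and (H) have no prerequisites; (C) has the earlier label, so (C) is first.
(E) and (H) are both available; (E) has the earlier label → (E).
(H) is the only step now ready → (H).
(B) is the only step now ready → (B).
Ready: (G), (I) and (J). (G) has the earlier label → (G).
(A) and (D) now also ready, so the ready set is {(A), (D), (I), (J)}; (A) has the earlier label → (A).
(D), (I), (J) and (K) are all available; (D) has the earlier label → (D).
(I), (J), (K) and (L) are all available; (I) has the earlier label → (I).
Now (J), (K) and (L) have their prerequisites met. (J) has the earlier label, so (J) next.
Ready: (K) and (L). (K) has the earlier label → (K).
(L) needed (D), now all done → (L).
Next only (F) has its prerequisites met → (F).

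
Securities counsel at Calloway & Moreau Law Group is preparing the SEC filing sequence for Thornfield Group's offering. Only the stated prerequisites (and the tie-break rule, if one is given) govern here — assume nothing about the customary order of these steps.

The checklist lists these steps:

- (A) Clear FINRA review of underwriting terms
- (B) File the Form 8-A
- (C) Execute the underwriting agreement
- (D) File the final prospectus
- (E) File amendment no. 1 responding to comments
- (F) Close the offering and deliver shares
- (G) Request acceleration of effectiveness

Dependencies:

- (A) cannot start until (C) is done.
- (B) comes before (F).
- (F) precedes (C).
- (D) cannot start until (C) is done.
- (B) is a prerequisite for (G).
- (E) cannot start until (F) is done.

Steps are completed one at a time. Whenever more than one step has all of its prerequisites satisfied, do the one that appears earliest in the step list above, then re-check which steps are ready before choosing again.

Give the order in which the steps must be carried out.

(B), (F), (C), (A), (D), (E), (G)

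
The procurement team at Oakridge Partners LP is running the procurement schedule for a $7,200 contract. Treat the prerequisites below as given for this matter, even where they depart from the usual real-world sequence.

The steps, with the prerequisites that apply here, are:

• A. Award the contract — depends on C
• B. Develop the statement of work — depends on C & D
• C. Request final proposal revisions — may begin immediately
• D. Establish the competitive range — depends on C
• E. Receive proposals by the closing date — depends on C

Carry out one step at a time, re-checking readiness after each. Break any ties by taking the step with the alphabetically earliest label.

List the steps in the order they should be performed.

Only C has no prerequisites, so it is first.
A, D and E are all available; A has the earlier label → A.
Now D and E have their prerequisites met. D has the earlier label, so D next.
B now also ready, so the ready set is {B, E}; B has the earlier label → B.
E is the only step now ready → E.

C A D B E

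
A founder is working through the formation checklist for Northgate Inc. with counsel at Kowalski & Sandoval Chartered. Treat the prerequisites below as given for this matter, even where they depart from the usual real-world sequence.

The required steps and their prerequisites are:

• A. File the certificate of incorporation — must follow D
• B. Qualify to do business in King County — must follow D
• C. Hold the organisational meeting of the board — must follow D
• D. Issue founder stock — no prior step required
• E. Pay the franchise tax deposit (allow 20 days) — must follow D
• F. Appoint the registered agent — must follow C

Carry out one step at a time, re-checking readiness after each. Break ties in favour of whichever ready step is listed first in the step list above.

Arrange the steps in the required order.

D → A → B → C → E → F

D is the only step with nothing outstanding, so it goes first.
Ready: A, B, C and E. A is listed earlier → A.
B, C and E are all available; B is listed earlier → B.
Ready: C and E. C is listed earlier → C.
F now also ready, so the ready set is {E, F}; E is listed earlier → E.
F needed C, now all done → F.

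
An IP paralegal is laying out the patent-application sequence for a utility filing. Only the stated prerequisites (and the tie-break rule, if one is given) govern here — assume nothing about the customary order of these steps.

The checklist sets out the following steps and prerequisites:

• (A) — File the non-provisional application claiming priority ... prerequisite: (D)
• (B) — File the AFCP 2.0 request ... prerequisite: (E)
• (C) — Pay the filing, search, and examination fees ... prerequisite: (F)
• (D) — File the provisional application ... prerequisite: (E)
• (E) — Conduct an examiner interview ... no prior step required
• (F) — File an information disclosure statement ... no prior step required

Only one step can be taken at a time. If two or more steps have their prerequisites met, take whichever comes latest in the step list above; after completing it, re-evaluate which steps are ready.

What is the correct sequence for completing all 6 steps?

Nothing is required for (F) and (E). (F) is listed later → (F) first.
(C) now also ready, so the ready set is {(E), (C)}; (E) is listed later → (E).
(D) and (B) now also ready, so the ready set is {(D), (C), (B)}; (D) is listed later → (D).
(A) now also ready, so the ready set is {(C), (B), (A)}; (C) is listed later → (C).
Now (B) and (A) have their prerequisites met. (B) is listed later, so (B) next.
(A) is the only step now ready → (A).

(F), (E), (D), (C), (B), (A)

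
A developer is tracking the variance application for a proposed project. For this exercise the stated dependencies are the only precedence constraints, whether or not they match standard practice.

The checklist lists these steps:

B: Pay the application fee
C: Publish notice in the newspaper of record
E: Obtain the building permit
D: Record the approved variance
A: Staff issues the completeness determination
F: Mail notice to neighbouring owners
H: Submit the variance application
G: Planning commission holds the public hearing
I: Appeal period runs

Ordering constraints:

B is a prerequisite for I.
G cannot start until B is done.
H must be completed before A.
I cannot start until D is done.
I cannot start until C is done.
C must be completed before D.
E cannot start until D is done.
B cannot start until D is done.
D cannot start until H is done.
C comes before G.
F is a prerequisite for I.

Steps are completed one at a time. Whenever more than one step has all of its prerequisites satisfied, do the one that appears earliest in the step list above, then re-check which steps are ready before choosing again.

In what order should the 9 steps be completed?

Nothing is required for C, F and H. C is listed earlier → C first.
F and H are both available; F is listed earlier → F.
That leaves H as the only ready step → H.
D and A are both available; D is listed earlier → D.
B and E now also ready, so the ready set is {B, E, A}; B is listed earlier → B.
Now E, A, G and I have their prerequisites met. E is listed earlier, so E next.
Ready: A, G and I. A is listed earlier → A.
Ready: G and I. G is listed earlier → G.
I needed B, C, D and F, now all done → I.

C → F → H → D → B → E → A → G → I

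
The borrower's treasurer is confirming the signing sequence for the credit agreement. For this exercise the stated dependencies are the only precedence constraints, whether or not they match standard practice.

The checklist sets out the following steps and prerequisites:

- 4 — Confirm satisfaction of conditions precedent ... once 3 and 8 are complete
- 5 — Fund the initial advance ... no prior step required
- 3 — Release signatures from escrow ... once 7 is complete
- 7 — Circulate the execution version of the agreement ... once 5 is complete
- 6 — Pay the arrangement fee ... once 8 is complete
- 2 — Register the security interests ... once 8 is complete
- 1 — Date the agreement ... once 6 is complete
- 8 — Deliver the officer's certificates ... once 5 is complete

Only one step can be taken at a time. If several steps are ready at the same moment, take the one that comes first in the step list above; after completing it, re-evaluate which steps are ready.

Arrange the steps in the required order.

Only 5 has no prerequisites, so it is first.
7 and 8 are both available; 7 is listed earlier → 7.
Now 3 and 8 have their prerequisites met. 3 is listed earlier, so 3 next.
That leaves 8 as the only ready step → 8.
4, 6 and 2 are all available; 4 is listed earlier → 4.
Now 6 and 2 have their prerequisites met. 6 is listed earlier, so 6 next.
2 and 1 are both available; 2 is listed earlier → 2.
1 needed 6, now all done → 1.

5 7 3 8 4 6 2 1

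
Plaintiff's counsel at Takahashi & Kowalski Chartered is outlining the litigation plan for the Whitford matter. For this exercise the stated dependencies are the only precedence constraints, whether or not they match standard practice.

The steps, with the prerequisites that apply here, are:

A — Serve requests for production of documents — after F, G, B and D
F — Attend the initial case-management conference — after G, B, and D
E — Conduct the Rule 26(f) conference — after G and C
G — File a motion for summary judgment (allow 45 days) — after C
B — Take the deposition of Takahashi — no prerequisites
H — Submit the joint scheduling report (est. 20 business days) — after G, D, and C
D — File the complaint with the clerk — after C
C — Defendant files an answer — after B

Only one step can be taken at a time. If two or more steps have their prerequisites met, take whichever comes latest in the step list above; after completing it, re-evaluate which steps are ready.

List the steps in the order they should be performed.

Only B has no prerequisites, so it is first.
C needed B, now all done → C.
D and G are both available; D is listed later → D.
G needed C, now all done → G.
Now H, E and F have their prerequisites met. H is listed later, so H next.
Ready: E and F. E is listed later → E.
F is the only step now ready → F.
Next only A has its prerequisites met → A.

B → C → D → G → H → E → F → A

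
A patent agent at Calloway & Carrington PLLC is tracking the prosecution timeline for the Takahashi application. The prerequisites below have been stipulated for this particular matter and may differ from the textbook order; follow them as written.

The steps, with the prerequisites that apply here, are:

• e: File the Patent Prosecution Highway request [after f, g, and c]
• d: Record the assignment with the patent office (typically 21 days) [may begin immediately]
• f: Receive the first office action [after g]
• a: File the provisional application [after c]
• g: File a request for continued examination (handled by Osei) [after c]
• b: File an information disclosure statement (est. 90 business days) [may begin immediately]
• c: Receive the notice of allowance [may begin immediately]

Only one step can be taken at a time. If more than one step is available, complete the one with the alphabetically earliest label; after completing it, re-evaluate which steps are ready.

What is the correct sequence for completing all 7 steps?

b c a d g f e

Nothing is required for b, c and d. b has the earlier label → b first.
Ready: c and d. c has the earlier label → c.
a and g now also ready, so the ready set is {a, d, g}; a has the earlier label → a.
Ready: d and g. d has the earlier label → d.
g needed c, now all done → g.
Next only f has its prerequisites met → f.
e needed c, f and g, now all done → e.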